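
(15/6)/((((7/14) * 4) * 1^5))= 5/4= 1.25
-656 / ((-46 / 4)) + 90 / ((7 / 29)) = 69214 / 161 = 429.90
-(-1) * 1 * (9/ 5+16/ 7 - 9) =-172/ 35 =-4.91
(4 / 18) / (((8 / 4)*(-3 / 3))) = -1 / 9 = -0.11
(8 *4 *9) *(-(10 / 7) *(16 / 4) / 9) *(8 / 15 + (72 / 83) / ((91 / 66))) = -33716224 / 158613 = -212.57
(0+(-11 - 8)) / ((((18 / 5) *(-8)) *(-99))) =-95 / 14256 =-0.01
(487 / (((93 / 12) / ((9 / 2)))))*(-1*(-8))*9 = 631152 / 31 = 20359.74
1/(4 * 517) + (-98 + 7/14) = -97.50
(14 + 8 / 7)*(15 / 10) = 159 / 7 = 22.71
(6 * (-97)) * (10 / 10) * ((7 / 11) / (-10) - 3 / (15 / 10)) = 66057 / 55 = 1201.04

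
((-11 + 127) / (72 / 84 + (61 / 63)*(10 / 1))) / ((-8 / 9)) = -16443 / 1328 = -12.38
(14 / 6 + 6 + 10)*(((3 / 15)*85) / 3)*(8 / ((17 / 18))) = 880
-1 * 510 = -510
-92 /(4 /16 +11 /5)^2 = -36800 /2401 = -15.33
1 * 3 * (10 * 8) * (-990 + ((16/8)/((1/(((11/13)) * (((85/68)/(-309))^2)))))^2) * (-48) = 1952386457481892300/171189890001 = 11404800.00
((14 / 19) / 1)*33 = 462 / 19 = 24.32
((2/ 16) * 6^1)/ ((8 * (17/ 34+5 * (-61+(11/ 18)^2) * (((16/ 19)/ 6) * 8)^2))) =-789507/ 3214098416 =-0.00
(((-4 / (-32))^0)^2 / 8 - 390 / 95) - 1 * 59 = -9573 / 152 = -62.98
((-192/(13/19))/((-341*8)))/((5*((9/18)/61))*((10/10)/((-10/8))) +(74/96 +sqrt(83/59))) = -170232584832/1933004919989 +3909371904*sqrt(4897)/1933004919989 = 0.05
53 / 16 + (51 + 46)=1605 / 16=100.31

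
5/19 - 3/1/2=-1.24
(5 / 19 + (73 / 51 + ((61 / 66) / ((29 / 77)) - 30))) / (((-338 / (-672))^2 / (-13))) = 27337822848 / 20579299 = 1328.41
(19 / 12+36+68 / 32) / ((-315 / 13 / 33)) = -136279 / 2520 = -54.08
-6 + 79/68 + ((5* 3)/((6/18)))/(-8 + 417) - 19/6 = -658717/83436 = -7.89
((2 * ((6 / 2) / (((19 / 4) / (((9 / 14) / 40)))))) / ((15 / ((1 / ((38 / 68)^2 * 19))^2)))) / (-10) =-3006756 / 782137771625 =-0.00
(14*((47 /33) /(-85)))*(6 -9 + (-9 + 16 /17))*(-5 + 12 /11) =-5319272 /524535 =-10.14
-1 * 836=-836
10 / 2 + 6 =11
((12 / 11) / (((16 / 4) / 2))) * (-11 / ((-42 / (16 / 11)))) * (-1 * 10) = -2.08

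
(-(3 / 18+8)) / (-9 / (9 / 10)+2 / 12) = 49 / 59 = 0.83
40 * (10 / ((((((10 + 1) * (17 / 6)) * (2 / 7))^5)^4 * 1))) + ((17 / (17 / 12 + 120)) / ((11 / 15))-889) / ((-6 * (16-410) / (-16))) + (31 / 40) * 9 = 1223402346521774679359917555786484035586686397966297753 / 94175764565905260305096613555894134098589361201627480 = 12.99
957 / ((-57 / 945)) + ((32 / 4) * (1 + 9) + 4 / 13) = -3899079 / 247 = -15785.74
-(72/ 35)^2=-5184/ 1225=-4.23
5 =5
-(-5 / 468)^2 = -25 / 219024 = -0.00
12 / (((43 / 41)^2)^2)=9.92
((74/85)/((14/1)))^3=50653/210644875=0.00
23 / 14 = 1.64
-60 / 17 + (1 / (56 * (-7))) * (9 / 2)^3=-200553 / 53312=-3.76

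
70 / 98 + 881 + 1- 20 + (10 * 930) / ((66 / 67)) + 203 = 809010 / 77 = 10506.62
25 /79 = 0.32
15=15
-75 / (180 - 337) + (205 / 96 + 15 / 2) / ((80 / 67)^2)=27919801 / 3858432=7.24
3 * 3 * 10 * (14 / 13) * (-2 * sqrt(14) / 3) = -241.77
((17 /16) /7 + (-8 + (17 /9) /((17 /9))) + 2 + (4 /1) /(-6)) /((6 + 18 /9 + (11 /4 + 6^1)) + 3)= -1853 /6636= -0.28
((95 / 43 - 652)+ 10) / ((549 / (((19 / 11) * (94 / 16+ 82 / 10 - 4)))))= -313937 / 15480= -20.28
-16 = -16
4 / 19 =0.21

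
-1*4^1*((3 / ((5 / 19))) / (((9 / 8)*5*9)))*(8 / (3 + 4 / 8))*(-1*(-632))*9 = -6148096 / 525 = -11710.66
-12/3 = -4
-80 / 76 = -20 / 19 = -1.05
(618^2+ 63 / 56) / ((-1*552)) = -1018467 / 1472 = -691.89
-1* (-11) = 11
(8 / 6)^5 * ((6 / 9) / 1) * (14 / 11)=28672 / 8019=3.58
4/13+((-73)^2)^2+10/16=2953417161/104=28398241.93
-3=-3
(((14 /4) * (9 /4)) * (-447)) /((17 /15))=-3105.99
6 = 6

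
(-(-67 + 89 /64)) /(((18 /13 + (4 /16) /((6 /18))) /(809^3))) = 28902458866723 /1776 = 16273907019.55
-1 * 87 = -87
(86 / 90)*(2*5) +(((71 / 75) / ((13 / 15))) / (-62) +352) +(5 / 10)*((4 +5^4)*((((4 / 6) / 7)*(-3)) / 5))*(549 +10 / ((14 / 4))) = -16983428989 / 1777230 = -9556.12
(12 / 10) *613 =3678 / 5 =735.60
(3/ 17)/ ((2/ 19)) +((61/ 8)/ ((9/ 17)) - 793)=-950951/ 1224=-776.92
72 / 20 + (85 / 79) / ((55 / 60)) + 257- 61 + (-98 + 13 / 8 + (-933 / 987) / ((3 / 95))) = 2554741087 / 34308120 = 74.46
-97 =-97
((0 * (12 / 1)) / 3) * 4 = 0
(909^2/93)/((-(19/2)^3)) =-2203416/212629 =-10.36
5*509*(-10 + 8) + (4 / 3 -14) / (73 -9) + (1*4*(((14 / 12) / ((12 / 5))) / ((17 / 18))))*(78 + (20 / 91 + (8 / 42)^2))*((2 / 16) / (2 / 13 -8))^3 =-1481032796796877 / 290957764608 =-5090.20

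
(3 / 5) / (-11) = -3 / 55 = -0.05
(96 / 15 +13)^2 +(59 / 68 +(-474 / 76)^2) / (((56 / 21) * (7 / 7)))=480247489 / 1227400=391.27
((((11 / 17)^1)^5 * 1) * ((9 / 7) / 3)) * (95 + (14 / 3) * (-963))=-2125390047 / 9938999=-213.84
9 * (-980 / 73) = -8820 / 73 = -120.82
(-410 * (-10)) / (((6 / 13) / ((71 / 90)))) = 189215 / 27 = 7007.96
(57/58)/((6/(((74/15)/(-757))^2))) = 26011/3739144725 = 0.00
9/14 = 0.64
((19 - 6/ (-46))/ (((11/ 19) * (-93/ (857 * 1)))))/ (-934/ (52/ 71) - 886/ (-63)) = 0.24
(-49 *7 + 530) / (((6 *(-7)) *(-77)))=17 / 294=0.06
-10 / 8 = -5 / 4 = -1.25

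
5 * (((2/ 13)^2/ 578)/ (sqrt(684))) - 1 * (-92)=92.00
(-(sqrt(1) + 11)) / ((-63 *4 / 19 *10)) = 0.09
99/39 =33/13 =2.54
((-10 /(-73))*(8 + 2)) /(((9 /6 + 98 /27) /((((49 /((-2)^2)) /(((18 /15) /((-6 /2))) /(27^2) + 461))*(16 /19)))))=551124000 /92226585751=0.01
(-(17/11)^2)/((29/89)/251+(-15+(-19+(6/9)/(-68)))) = 0.07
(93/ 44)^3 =804357/ 85184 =9.44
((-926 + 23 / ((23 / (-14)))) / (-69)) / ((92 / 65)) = 15275 / 1587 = 9.63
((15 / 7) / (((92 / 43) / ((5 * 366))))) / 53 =590175 / 17066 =34.58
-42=-42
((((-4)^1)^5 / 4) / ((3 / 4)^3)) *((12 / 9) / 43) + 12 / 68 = -1103663 / 59211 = -18.64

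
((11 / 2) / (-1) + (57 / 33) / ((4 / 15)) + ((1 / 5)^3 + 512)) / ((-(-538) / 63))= 177749397 / 2959000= 60.07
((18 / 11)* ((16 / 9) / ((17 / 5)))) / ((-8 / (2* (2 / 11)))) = -80 / 2057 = -0.04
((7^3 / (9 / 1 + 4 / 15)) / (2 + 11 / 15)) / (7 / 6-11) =-463050 / 336241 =-1.38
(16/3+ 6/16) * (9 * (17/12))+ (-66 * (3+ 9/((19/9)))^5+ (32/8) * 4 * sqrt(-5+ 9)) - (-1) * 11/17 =-1796817398037925/1346997856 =-1333942.29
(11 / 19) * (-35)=-385 / 19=-20.26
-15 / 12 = -5 / 4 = -1.25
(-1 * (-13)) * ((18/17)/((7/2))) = 468/119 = 3.93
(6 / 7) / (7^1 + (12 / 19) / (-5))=570 / 4571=0.12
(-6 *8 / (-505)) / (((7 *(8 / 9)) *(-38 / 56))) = -216 / 9595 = -0.02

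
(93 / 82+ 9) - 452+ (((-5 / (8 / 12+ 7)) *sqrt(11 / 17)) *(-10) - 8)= -444.62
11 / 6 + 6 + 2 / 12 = 8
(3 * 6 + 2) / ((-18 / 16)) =-17.78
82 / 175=0.47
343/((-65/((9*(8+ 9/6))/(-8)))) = 58653/1040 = 56.40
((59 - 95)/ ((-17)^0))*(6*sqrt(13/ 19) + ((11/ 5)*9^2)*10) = -64152 - 216*sqrt(247)/ 19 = -64330.67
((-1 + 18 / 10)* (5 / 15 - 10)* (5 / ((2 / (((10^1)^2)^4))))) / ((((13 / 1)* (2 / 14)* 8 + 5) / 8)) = -324800000000 / 417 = -778896882.49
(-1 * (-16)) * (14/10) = 112/5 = 22.40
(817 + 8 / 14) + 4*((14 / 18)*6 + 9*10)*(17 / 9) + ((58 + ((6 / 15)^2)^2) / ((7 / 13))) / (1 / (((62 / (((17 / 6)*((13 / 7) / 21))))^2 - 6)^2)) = 350170365196665759765133 / 867016884825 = 403879522216.39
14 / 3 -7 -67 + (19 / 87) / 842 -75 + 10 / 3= -141.00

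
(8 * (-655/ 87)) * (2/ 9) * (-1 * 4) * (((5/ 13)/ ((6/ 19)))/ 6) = 10.87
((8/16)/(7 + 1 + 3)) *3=3/22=0.14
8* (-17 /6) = -68 /3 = -22.67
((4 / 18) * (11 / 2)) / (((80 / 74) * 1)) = 407 / 360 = 1.13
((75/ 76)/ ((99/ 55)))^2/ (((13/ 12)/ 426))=1109375/ 9386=118.19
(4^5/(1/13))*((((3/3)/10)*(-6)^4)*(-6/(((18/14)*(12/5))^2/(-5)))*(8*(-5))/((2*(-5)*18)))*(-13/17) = -423987200/459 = -923719.39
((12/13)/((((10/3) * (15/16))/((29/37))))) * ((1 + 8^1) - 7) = 0.46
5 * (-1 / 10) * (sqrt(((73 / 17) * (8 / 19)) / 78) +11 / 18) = -11 / 36-sqrt(919581) / 12597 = -0.38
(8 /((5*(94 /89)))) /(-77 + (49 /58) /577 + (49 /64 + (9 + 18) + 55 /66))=-1143734016 /36541340275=-0.03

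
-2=-2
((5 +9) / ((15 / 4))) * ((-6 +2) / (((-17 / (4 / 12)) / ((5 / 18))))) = 112 / 1377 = 0.08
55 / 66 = 5 / 6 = 0.83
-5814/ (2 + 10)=-969/ 2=-484.50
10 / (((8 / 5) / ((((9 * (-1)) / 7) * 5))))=-1125 / 28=-40.18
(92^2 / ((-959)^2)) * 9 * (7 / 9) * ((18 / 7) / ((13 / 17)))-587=-7015495727 / 11955853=-586.78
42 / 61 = 0.69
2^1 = 2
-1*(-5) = 5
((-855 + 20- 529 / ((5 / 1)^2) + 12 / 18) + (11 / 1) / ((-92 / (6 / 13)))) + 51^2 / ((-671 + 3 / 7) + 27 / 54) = -120531603877 / 140245950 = -859.43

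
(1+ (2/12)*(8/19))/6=61/342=0.18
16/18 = 8/9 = 0.89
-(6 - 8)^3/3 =8/3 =2.67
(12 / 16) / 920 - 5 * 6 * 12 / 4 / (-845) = 0.11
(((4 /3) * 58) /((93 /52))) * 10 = 120640 /279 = 432.40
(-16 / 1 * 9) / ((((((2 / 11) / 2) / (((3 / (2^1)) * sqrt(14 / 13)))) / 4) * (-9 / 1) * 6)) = 176 * sqrt(182) / 13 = 182.64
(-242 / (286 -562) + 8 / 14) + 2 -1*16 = -12125 / 966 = -12.55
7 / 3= 2.33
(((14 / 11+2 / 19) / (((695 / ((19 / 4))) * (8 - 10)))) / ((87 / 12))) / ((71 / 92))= -13248 / 15741055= -0.00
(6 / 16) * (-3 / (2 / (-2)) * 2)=9 / 4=2.25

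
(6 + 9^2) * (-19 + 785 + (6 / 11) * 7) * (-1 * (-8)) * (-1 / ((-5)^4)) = -5893728 / 6875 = -857.27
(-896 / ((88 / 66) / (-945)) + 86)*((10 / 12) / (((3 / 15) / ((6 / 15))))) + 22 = 3175696 / 3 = 1058565.33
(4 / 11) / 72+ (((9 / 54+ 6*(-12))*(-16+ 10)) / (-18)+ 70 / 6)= -12.27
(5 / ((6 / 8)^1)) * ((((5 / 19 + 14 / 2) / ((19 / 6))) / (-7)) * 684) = -198720 / 133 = -1494.14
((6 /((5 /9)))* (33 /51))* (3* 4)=7128 /85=83.86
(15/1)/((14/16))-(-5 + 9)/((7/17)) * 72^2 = -352392/7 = -50341.71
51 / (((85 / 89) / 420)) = 22428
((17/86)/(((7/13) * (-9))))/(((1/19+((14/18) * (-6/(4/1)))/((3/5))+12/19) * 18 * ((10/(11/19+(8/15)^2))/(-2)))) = -815711/2627052750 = -0.00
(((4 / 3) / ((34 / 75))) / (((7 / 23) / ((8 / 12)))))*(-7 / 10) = -230 / 51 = -4.51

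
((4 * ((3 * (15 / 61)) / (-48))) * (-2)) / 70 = 3 / 1708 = 0.00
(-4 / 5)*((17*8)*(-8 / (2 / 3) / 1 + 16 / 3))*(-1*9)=-6528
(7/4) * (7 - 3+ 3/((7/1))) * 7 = 217/4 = 54.25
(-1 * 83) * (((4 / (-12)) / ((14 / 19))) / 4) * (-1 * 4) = -37.55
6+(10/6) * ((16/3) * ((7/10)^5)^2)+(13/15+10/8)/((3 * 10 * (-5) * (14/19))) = 5452946027/875000000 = 6.23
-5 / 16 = -0.31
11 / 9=1.22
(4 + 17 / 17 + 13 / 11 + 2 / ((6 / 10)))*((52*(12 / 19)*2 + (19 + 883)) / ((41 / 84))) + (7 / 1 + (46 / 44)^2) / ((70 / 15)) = 99585376621 / 5278504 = 18866.21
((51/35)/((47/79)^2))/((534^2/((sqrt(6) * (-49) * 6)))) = -742679 * sqrt(6)/174974890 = -0.01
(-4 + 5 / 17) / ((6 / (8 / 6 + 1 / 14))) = -59 / 68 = -0.87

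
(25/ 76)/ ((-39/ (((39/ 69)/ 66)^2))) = -325/ 525385872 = -0.00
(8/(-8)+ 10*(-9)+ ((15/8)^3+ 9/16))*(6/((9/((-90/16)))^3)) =16098375/131072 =122.82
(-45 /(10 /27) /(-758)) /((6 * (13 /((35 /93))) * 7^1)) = 135 /1221896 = 0.00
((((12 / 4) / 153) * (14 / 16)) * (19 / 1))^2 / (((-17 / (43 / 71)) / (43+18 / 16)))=-268501331 / 1607376384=-0.17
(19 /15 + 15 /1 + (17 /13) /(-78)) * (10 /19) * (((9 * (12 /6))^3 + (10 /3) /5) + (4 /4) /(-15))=800884027 /16055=49883.78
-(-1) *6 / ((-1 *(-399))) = 2 / 133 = 0.02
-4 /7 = -0.57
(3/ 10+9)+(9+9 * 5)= 633/ 10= 63.30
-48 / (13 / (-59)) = 2832 / 13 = 217.85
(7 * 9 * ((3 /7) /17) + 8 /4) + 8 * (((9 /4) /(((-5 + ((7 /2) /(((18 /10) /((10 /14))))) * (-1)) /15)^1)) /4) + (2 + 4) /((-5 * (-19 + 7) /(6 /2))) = -6.68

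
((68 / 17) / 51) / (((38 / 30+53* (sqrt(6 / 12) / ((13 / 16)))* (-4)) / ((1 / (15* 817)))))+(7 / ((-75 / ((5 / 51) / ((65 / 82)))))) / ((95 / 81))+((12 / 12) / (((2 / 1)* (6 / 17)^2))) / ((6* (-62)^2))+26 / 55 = 14535007686769624840013 / 31389107842464382296000 - 440960* sqrt(2) / 17976896466799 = 0.46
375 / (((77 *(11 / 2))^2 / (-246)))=-369000 / 717409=-0.51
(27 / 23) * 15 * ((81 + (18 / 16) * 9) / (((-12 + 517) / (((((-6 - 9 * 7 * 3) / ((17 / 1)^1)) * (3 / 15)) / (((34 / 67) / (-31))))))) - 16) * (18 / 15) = 5270491881 / 26853880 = 196.27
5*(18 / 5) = 18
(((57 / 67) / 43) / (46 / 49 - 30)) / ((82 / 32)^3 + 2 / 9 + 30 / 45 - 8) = -6435072 / 91831601305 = -0.00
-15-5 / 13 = -200 / 13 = -15.38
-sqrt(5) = -2.24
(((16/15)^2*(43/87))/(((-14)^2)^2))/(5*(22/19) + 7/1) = 0.00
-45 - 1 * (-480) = 435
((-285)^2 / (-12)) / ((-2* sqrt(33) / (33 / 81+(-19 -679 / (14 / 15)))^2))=14649411777025* sqrt(33) / 256608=327949493.73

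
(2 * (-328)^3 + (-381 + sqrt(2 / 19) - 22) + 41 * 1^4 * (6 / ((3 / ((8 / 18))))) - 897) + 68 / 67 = -42557549024 / 603 + sqrt(38) / 19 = -70576366.22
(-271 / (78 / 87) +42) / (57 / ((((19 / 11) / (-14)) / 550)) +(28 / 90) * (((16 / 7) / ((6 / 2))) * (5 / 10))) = 913545 / 891890584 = 0.00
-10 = -10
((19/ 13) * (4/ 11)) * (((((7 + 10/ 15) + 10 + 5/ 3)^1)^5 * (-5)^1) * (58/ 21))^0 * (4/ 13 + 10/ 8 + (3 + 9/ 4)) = 6726/ 1859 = 3.62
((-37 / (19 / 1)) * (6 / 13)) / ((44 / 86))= -4773 / 2717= -1.76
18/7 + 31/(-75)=1133/525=2.16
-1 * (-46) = 46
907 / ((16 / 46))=20861 / 8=2607.62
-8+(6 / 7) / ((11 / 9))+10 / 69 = -38008 / 5313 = -7.15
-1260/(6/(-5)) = 1050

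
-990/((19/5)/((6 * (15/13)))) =-445500/247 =-1803.64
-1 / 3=-0.33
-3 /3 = -1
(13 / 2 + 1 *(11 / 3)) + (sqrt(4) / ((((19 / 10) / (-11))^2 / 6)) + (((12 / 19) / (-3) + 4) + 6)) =914425 / 2166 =422.17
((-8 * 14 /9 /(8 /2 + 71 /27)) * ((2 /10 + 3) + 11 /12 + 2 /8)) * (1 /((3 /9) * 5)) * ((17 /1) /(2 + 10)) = -31178 /4475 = -6.97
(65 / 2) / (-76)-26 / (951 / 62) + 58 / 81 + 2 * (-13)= -106965485 / 3902904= -27.41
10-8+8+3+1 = 14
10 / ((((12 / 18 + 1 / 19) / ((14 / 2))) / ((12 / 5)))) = 9576 / 41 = 233.56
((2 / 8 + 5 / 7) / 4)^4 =0.00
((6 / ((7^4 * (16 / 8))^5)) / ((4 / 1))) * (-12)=-9 / 1276676260761792016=-0.00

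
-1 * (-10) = 10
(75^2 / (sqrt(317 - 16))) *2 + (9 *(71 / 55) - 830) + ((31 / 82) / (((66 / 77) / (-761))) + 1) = -31200887 / 27060 + 11250 *sqrt(301) / 301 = -504.59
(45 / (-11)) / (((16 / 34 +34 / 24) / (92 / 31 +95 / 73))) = -9.25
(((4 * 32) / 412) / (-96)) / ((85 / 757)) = -757 / 26265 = -0.03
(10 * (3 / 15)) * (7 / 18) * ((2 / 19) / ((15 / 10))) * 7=196 / 513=0.38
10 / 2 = 5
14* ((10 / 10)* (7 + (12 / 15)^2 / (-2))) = 2338 / 25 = 93.52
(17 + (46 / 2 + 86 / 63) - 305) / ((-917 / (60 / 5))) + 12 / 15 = 409208 / 96285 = 4.25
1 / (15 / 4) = 4 / 15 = 0.27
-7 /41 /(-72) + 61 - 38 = 67903 /2952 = 23.00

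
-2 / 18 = -1 / 9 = -0.11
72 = 72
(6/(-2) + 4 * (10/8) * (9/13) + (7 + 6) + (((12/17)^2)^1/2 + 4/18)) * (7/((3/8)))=26382328/101439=260.08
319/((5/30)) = 1914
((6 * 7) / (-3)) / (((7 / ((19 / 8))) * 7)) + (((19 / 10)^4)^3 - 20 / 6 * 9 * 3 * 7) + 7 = 11127454433463127 / 7000000000000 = 1589.64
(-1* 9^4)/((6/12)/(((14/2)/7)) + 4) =-1458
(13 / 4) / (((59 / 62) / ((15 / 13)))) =465 / 118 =3.94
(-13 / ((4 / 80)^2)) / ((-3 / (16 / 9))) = 83200 / 27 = 3081.48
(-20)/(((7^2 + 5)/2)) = -20/27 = -0.74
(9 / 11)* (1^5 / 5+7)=324 / 55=5.89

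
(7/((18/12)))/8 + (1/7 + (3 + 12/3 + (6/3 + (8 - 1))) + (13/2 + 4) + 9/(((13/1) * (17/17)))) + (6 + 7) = 40.92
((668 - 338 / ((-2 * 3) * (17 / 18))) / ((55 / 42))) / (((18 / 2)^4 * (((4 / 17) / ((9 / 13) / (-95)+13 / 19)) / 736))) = 25492096 / 142155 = 179.33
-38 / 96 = -19 / 48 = -0.40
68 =68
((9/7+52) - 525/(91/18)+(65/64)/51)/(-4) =15011749/1188096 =12.64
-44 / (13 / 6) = -264 / 13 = -20.31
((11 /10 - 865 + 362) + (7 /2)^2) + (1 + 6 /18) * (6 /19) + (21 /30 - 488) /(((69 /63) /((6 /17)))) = -646.26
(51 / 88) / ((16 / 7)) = 357 / 1408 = 0.25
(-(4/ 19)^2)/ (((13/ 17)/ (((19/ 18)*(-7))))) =952/ 2223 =0.43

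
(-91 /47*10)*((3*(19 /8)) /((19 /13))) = -17745 /188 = -94.39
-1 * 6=-6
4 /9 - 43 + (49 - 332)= -2930 /9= -325.56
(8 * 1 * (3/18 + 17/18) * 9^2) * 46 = 33120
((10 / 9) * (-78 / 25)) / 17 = -52 / 255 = -0.20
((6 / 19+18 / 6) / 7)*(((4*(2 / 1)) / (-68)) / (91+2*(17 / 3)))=-54 / 99161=-0.00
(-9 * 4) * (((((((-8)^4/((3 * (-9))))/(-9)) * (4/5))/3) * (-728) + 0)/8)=5963776/405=14725.37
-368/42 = -184/21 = -8.76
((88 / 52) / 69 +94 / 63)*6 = 57136 / 6279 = 9.10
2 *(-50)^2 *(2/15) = 666.67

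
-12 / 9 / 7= -4 / 21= -0.19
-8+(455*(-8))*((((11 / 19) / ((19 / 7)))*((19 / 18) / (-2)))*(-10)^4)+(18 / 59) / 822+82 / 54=16991247425564 / 4146579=4097654.34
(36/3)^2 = 144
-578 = -578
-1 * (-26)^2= -676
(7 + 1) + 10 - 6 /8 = 69 /4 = 17.25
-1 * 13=-13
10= 10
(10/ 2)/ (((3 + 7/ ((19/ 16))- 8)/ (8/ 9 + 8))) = 7600/ 153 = 49.67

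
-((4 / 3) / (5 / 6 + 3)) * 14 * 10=-1120 / 23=-48.70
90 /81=10 /9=1.11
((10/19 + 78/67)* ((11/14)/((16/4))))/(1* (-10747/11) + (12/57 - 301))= -2959/11386382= -0.00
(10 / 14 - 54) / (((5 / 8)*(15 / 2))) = -5968 / 525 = -11.37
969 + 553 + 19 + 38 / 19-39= 1504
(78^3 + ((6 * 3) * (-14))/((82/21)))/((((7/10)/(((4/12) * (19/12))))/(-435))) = -44663109525/287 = -155620590.68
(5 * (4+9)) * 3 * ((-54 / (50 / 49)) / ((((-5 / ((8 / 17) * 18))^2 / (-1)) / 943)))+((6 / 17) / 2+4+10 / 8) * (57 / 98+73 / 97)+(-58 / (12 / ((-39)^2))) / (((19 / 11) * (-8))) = 1457843522130993147 / 52197446000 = 27929403.33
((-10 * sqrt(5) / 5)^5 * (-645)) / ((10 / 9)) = 464400 * sqrt(5) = 1038429.97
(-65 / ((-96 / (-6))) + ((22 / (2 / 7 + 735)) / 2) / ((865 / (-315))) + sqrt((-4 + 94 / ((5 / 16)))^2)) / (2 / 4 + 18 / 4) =20852615509 / 356172400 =58.55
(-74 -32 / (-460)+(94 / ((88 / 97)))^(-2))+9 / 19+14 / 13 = -72.38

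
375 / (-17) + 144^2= 352137 / 17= 20713.94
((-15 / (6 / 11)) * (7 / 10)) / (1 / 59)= -4543 / 4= -1135.75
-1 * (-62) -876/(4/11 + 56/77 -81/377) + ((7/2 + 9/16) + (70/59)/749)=-114232007181/122320688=-933.87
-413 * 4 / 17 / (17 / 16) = -91.46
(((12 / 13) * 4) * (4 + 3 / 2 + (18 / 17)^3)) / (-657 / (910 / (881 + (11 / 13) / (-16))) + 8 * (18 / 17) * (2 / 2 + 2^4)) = -7653551360 / 152516533719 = -0.05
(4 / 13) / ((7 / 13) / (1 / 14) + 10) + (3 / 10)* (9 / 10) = 1639 / 5700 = 0.29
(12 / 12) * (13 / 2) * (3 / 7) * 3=117 / 14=8.36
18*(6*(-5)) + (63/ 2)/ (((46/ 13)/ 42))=-7641/ 46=-166.11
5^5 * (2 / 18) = 3125 / 9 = 347.22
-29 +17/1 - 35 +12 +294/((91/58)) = 1981/13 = 152.38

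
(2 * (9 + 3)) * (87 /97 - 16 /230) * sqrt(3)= 221496 * sqrt(3) /11155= 34.39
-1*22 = -22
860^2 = 739600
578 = 578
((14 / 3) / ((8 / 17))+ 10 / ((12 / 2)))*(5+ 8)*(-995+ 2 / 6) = -1348022 / 9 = -149780.22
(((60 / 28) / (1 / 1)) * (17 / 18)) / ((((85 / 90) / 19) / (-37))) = -10545 / 7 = -1506.43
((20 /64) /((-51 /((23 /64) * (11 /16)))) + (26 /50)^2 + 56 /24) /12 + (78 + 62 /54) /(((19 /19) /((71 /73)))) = 105948161932549 /1372446720000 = 77.20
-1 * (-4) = 4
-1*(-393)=393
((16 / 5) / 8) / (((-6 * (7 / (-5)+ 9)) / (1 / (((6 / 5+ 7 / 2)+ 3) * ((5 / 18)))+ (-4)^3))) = 2446 / 4389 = 0.56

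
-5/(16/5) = -25/16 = -1.56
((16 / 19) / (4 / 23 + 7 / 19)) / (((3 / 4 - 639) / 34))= -2176 / 26307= -0.08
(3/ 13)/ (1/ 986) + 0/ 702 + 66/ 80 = 118749/ 520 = 228.36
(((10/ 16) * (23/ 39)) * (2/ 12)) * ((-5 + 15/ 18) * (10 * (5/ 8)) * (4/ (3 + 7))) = -14375/ 22464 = -0.64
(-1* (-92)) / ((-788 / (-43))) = 989 / 197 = 5.02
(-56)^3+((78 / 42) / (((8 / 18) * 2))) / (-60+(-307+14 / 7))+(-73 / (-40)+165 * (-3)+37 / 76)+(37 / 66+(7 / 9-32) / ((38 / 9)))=-176115.53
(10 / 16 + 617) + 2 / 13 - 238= 39497 / 104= 379.78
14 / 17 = 0.82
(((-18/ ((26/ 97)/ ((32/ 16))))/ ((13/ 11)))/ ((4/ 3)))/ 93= -9603/ 10478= -0.92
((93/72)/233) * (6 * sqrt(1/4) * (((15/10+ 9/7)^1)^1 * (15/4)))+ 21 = 2210199/104384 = 21.17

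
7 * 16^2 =1792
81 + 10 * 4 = 121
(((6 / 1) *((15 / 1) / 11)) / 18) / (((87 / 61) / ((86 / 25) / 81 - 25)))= -3082879 / 387585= -7.95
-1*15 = -15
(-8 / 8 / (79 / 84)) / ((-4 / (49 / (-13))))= -1029 / 1027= -1.00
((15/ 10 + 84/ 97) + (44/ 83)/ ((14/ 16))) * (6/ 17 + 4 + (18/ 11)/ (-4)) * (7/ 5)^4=6778727179/ 150553700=45.03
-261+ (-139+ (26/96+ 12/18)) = -6385/16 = -399.06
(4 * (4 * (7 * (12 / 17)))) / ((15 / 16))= 7168 / 85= 84.33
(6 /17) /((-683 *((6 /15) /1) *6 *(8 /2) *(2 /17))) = -5 /10928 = -0.00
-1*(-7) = 7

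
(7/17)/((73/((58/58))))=7/1241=0.01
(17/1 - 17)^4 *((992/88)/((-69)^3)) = 0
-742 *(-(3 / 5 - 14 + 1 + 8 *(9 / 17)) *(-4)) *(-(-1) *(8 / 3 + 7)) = 59733968 / 255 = 234250.85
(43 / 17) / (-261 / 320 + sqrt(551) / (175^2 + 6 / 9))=-116153431855040 / 37454383868173- 404552806400 * sqrt(551) / 3258531396531051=-3.10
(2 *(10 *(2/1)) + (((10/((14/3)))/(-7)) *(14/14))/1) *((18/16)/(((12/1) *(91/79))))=460965/142688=3.23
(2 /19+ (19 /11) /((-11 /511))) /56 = -184229 /128744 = -1.43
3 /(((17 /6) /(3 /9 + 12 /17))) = 318 /289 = 1.10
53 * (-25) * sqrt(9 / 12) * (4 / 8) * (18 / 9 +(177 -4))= -231875 * sqrt(3) / 4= -100404.82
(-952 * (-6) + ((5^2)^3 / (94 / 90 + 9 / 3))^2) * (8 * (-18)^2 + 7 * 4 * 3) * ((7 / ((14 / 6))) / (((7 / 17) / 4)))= 1164412115821.87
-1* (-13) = 13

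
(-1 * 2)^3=-8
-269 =-269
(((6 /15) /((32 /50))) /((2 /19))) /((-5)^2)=19 /80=0.24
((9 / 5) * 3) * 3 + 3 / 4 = 339 / 20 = 16.95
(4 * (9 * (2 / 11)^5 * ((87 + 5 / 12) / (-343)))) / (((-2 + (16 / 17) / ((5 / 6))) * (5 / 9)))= 7703856 / 2043898241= 0.00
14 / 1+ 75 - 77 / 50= 4373 / 50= 87.46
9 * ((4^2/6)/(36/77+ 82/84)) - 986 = -646574/667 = -969.38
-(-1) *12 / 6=2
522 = 522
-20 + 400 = 380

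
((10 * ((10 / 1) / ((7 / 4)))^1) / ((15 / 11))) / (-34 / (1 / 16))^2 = 55 / 388416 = 0.00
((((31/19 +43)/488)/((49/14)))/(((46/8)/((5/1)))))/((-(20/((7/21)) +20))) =-0.00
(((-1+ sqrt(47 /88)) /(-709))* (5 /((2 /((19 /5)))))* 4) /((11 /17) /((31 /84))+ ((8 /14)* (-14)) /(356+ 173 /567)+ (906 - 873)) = 4045752650 /2621667458727 - 2022876325* sqrt(1034) /57676684091994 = 0.00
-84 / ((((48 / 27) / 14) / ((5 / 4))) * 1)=-6615 / 8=-826.88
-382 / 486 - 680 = -165431 / 243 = -680.79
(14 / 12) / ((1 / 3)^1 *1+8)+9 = 457 / 50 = 9.14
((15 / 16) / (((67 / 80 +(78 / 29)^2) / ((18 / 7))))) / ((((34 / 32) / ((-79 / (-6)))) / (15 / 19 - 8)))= -32767714800 / 1227874487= -26.69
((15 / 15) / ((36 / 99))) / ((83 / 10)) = 55 / 166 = 0.33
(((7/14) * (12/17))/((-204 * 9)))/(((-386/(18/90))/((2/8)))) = 0.00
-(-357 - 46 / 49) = 17539 / 49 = 357.94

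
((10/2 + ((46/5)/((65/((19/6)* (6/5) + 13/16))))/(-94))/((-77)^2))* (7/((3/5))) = 554683/56456400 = 0.01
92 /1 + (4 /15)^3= 310564 /3375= 92.02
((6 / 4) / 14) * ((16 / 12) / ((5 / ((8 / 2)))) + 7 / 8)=233 / 1120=0.21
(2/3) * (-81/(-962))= 27/481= 0.06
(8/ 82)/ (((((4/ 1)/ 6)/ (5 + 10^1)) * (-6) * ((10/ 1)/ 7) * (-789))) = 7/ 21566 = 0.00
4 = 4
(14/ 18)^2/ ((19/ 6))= 98/ 513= 0.19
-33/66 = -1/2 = -0.50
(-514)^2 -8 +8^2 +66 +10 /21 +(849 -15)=5568202 /21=265152.48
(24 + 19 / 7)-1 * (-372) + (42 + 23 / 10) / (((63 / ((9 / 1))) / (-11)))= 3291 / 10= 329.10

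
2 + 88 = 90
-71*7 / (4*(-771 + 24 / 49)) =0.16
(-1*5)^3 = -125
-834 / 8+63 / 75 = -10341 / 100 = -103.41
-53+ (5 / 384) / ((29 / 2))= -295099 / 5568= -53.00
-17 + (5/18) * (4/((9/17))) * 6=-119/27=-4.41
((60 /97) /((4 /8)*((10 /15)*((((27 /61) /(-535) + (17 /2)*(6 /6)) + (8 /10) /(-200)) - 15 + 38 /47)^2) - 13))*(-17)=4499501425697812500 /934516572143197727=4.81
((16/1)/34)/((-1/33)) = -264/17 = -15.53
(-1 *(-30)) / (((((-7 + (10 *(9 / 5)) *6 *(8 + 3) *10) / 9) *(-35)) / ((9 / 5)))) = -486 / 415555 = -0.00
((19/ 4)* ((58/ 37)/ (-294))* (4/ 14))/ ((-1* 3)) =551/ 228438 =0.00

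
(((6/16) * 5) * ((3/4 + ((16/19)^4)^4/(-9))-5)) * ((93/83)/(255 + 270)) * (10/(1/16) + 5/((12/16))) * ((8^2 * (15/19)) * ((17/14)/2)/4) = -2912025669234780263261654875/133732400103664742941283478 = -21.78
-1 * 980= -980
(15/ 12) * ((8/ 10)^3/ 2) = 8/ 25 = 0.32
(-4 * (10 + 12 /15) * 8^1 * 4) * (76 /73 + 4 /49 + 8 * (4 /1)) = -163786752 /3577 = -45788.86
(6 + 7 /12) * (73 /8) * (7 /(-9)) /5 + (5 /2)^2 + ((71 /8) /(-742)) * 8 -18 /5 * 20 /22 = -113943769 /17629920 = -6.46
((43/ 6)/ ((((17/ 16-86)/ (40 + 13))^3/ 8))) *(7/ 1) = -734199431168/ 7529733837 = -97.51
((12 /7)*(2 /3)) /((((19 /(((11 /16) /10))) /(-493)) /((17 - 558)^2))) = -1587209063 /2660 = -596695.14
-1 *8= -8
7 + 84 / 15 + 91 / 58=4109 / 290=14.17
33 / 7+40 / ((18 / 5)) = 997 / 63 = 15.83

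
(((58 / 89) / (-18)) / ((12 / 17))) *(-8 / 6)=493 / 7209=0.07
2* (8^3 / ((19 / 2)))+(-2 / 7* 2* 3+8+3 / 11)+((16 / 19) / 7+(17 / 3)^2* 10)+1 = 436.58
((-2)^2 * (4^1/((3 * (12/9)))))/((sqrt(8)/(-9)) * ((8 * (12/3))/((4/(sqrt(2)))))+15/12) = -144/83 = -1.73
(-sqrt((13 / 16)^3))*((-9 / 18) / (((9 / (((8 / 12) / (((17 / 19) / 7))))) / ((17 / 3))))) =1729*sqrt(13) / 5184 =1.20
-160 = -160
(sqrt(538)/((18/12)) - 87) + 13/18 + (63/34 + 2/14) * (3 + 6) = -73166/1071 + 2 * sqrt(538)/3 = -52.85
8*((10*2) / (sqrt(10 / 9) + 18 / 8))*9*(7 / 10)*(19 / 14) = 443232 / 569 - 65664*sqrt(10) / 569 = 414.03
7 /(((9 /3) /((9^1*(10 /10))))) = 21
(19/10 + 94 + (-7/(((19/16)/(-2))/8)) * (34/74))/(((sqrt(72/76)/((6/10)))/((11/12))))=10766987 * sqrt(38)/843600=78.68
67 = 67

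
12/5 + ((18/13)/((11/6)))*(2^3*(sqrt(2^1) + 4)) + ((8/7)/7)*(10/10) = 864*sqrt(2)/143 + 936524/35035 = 35.28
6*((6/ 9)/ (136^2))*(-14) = -7/ 2312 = -0.00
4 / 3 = 1.33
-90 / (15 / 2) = -12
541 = 541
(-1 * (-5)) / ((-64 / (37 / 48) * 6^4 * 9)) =-185 / 35831808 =-0.00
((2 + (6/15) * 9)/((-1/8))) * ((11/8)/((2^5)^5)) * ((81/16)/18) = -693/1342177280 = -0.00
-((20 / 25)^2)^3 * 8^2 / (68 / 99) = -6488064 / 265625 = -24.43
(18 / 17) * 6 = 108 / 17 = 6.35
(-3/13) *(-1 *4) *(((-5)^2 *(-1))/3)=-7.69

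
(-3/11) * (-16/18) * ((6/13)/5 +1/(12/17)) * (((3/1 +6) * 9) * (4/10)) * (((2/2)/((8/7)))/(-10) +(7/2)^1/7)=31779/6500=4.89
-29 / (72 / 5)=-145 / 72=-2.01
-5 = -5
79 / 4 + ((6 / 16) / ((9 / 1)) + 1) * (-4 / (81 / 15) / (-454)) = 726349 / 36774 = 19.75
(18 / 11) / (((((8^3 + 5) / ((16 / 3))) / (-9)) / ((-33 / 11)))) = 2592 / 5687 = 0.46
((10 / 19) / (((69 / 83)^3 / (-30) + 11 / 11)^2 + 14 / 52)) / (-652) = -1062556213449250 / 1620747670667033379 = -0.00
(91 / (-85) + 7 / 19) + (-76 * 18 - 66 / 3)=-2245984 / 1615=-1390.70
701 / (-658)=-701 / 658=-1.07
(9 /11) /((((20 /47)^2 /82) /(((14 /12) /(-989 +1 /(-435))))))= -165469563 /378590080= -0.44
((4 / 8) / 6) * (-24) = -2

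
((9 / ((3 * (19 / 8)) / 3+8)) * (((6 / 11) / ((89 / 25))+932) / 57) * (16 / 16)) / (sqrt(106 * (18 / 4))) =7300624 * sqrt(53) / 81825799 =0.65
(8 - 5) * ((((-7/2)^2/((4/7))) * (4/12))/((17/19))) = 6517/272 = 23.96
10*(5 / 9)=5.56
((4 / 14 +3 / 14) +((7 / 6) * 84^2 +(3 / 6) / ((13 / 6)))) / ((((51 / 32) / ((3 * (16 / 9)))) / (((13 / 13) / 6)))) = 27398528 / 5967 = 4591.68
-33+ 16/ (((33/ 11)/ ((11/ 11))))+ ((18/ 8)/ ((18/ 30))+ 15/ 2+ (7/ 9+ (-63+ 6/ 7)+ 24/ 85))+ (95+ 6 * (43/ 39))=6715339/ 278460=24.12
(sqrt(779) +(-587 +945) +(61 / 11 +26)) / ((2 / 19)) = 3965.83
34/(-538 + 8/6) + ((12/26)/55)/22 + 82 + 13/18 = 376806653/4558554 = 82.66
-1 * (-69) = 69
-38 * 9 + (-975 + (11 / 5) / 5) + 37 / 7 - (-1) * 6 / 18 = -688244 / 525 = -1310.94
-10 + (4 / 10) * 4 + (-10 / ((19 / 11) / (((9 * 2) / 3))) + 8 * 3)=-1818 / 95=-19.14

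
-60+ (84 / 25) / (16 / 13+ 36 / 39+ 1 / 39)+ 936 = 1864776 / 2125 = 877.54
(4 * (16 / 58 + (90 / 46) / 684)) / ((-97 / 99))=-1398771 / 1229281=-1.14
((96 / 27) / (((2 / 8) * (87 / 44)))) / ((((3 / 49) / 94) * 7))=3705856 / 2349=1577.63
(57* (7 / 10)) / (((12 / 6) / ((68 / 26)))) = 6783 / 130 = 52.18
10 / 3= 3.33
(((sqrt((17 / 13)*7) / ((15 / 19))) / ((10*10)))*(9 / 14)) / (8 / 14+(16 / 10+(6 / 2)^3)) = 57*sqrt(1547) / 2654600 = 0.00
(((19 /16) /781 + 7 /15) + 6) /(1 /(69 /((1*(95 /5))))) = 27885131 /1187120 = 23.49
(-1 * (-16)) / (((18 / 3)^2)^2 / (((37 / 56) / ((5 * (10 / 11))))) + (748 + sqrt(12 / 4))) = 25613232832 / 15470344934749-2650384 * sqrt(3) / 15470344934749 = 0.00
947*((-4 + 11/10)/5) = -27463/50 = -549.26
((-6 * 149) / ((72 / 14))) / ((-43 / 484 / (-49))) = -12367894 / 129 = -95875.15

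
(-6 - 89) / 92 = -1.03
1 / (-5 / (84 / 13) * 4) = -21 / 65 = -0.32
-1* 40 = -40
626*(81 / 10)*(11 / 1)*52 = 14501916 / 5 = 2900383.20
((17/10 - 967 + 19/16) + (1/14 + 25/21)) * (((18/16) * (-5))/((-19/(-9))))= 43674903/17024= 2565.49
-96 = -96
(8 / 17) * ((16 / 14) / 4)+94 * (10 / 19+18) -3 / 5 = 19682097 / 11305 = 1741.01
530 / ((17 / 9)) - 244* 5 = -15970 / 17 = -939.41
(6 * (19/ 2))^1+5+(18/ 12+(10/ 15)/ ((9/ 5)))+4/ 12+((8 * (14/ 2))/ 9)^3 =444841/ 1458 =305.10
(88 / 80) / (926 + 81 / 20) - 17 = -28745 / 1691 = -17.00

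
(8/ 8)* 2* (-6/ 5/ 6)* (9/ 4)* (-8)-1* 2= 26/ 5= 5.20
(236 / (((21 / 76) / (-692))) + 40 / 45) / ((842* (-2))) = 9308770 / 26523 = 350.97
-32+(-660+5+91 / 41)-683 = -56079 / 41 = -1367.78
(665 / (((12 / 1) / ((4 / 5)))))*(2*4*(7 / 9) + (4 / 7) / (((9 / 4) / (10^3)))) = 103816 / 9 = 11535.11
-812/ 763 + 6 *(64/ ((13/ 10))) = 417052/ 1417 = 294.32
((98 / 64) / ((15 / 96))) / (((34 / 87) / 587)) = 2502381 / 170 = 14719.89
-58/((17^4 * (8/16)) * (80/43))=-0.00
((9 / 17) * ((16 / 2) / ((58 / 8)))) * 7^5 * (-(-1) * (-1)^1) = -4840416 / 493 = -9818.29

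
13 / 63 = 0.21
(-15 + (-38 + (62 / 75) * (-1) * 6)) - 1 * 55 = -2824 / 25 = -112.96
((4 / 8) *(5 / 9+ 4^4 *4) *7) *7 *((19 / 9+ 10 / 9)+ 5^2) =708423.25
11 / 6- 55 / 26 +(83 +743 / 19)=121.82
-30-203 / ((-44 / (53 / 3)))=6799 / 132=51.51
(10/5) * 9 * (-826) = -14868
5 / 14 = 0.36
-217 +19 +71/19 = -3691/19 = -194.26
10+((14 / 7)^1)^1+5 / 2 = 29 / 2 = 14.50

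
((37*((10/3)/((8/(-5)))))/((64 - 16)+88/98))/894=-45325/25704288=-0.00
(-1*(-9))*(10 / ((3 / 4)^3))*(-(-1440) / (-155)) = -61440 / 31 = -1981.94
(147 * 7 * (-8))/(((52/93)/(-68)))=13014792/13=1001137.85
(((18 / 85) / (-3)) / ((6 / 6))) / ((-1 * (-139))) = -0.00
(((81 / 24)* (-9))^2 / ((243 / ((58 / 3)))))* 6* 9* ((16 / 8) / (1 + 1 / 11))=232551 / 32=7267.22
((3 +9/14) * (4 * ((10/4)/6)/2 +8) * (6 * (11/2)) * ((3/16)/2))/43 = 2.32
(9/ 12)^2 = 9/ 16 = 0.56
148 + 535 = 683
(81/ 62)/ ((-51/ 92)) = -1242/ 527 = -2.36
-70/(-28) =5/2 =2.50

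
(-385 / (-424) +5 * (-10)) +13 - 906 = -399447 / 424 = -942.09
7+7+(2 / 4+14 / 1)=57 / 2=28.50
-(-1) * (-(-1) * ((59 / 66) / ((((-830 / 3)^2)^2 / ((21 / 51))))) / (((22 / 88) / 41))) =457191 / 44373530135000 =0.00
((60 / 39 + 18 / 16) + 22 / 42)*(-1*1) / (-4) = 6961 / 8736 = 0.80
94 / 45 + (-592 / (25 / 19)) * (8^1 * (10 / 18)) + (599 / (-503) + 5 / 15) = -9046816 / 4527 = -1998.41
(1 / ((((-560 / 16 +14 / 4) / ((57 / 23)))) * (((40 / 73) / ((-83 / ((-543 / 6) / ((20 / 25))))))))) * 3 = -230242 / 728525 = -0.32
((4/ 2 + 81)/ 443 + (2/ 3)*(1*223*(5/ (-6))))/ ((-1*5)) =493198/ 19935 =24.74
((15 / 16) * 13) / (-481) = -0.03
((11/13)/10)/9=11/1170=0.01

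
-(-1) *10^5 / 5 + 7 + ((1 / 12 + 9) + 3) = 20019.08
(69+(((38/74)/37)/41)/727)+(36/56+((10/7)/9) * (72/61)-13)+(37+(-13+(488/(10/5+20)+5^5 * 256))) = 306703107953958671/383329525502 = 800103.01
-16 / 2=-8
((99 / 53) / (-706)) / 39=-33 / 486434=-0.00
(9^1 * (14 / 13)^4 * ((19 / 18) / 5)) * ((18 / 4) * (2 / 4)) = 821142 / 142805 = 5.75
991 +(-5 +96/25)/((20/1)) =495471/500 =990.94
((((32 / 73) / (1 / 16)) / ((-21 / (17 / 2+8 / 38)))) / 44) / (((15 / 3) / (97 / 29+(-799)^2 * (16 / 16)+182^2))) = -58934862464 / 6636795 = -8880.02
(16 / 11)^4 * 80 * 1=5242880 / 14641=358.10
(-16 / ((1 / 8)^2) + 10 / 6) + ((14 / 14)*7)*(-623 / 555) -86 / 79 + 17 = -44471089 / 43845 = -1014.28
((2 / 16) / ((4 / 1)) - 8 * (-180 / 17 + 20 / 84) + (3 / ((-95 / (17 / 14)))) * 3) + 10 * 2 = 111477067 / 1085280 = 102.72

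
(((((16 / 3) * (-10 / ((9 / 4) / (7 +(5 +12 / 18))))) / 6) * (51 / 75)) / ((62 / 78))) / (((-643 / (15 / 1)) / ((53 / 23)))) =28486016 / 12378393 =2.30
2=2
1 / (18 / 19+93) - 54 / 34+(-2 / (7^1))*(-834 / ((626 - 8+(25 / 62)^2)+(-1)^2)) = -5067244816 / 4248408885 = -1.19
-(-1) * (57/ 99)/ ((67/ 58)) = 1102/ 2211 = 0.50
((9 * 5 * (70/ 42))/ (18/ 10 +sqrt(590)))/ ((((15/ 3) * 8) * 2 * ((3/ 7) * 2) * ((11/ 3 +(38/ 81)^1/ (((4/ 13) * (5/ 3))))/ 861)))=-183070125/ 290328848 +101705625 * sqrt(590)/ 290328848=7.88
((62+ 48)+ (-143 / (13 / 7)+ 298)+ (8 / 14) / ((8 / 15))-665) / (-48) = 4661 / 672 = 6.94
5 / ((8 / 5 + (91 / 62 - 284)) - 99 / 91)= -141050 / 7955789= -0.02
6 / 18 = 1 / 3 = 0.33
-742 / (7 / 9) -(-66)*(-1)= -1020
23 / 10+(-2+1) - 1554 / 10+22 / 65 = -19989 / 130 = -153.76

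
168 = 168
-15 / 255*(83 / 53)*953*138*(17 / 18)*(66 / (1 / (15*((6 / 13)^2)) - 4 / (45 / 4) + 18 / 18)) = -788767.23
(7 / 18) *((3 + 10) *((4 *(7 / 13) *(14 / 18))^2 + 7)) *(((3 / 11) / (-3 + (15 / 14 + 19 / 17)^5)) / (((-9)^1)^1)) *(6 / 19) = -717565472850948064 / 71496071550570316221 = -0.01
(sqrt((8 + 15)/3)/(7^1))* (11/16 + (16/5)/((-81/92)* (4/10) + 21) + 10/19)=0.54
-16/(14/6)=-48/7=-6.86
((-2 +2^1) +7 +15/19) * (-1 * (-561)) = 83028/19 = 4369.89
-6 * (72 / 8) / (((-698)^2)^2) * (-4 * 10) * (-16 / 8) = -270 / 14835483601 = -0.00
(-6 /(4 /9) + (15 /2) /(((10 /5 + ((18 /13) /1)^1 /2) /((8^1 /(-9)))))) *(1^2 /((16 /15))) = -3355 /224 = -14.98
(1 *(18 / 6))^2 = 9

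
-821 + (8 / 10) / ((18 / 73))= -36799 / 45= -817.76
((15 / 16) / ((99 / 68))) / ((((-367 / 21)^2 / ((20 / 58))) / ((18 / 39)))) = 187425 / 558555283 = 0.00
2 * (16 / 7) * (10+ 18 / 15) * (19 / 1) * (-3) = -14592 / 5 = -2918.40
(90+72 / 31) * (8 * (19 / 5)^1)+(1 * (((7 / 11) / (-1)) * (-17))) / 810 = 775216457 / 276210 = 2806.62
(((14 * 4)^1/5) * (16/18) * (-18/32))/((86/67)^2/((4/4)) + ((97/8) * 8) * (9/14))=-1759688/20112205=-0.09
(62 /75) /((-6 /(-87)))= 899 /75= 11.99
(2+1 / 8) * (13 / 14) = 221 / 112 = 1.97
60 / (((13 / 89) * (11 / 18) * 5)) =19224 / 143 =134.43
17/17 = 1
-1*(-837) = 837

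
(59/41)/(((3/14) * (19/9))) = 2478/779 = 3.18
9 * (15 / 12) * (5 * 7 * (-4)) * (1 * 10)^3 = -1575000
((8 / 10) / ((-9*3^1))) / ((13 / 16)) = -64 / 1755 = -0.04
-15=-15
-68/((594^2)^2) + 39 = 1213809118219/31123310724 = 39.00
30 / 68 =15 / 34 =0.44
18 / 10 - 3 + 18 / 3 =24 / 5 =4.80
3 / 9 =1 / 3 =0.33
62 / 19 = 3.26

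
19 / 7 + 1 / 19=368 / 133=2.77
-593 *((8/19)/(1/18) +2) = -107926/19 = -5680.32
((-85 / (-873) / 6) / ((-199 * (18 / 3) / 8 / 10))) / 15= -340 / 4690629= -0.00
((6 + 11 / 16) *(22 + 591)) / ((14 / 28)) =65591 / 8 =8198.88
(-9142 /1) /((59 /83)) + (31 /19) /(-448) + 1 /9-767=-61595333965 /4519872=-13627.67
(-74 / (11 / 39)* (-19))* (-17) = -932178 / 11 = -84743.45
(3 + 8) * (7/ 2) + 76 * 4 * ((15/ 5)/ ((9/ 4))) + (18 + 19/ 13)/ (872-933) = 443.51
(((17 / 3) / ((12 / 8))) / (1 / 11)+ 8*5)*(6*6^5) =3805056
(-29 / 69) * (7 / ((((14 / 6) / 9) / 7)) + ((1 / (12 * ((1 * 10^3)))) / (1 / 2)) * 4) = -79.44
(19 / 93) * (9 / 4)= 57 / 124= 0.46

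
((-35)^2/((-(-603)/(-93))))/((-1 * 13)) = 37975/2613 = 14.53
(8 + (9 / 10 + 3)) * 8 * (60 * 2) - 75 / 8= 91317 / 8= 11414.62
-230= -230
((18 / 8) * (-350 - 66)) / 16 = -117 / 2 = -58.50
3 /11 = 0.27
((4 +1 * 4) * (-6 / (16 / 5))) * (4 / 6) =-10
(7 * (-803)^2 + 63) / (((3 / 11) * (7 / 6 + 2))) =99301972 / 19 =5226419.58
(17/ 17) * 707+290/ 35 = 5007/ 7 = 715.29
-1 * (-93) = 93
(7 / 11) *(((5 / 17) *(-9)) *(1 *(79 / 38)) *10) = -124425 / 3553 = -35.02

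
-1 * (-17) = 17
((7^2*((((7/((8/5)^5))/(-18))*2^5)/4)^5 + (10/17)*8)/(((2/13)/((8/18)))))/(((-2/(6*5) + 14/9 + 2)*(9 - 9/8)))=11057117015861409402879941725/22894512792384087314720096256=0.48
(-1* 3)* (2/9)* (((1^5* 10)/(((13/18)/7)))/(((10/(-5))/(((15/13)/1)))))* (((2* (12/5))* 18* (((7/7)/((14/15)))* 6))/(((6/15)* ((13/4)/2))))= 31854.35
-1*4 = -4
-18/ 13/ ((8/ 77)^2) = -53361/ 416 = -128.27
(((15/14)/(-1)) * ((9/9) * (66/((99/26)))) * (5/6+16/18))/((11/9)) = -2015/77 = -26.17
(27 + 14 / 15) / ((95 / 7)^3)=143717 / 12860625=0.01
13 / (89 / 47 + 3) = 611 / 230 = 2.66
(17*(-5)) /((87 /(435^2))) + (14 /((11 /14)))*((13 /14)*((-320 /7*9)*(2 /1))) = -2183385 /11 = -198489.55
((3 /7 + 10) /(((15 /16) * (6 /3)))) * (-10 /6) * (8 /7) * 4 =-18688 /441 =-42.38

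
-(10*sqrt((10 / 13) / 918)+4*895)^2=-76475459300 / 5967 - 71600*sqrt(3315) / 1989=-12818472.71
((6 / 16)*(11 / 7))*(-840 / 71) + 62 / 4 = 1211 / 142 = 8.53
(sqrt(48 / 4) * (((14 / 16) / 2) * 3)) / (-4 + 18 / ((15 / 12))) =105 * sqrt(3) / 416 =0.44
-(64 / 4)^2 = -256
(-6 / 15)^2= 4 / 25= 0.16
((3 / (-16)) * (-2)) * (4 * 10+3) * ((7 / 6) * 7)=2107 / 16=131.69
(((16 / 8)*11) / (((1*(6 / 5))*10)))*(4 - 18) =-25.67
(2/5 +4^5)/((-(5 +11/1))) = -64.02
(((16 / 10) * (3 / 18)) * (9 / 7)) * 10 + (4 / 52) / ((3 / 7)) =985 / 273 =3.61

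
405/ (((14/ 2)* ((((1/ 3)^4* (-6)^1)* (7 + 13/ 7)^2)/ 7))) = -535815/ 7688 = -69.69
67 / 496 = 0.14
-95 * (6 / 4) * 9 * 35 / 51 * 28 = -418950 / 17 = -24644.12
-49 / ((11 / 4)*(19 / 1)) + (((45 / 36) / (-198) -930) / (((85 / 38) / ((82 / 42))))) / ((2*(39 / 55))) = -120117365591 / 209513304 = -573.32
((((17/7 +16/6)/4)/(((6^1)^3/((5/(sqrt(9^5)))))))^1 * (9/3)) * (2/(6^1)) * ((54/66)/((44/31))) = 16585/237105792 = 0.00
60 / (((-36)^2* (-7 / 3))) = -5 / 252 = -0.02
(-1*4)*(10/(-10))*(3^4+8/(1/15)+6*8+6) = 1020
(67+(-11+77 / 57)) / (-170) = -3269 / 9690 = -0.34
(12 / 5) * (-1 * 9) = -108 / 5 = -21.60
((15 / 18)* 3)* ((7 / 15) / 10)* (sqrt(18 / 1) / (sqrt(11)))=7* sqrt(22) / 220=0.15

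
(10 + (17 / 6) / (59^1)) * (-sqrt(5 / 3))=-3557 * sqrt(15) / 1062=-12.97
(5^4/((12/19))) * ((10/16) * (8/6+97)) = 17515625/288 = 60818.14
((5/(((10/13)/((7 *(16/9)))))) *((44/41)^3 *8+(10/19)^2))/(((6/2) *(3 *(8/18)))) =205.55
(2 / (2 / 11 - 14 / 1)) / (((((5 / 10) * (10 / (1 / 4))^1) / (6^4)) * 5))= -891 / 475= -1.88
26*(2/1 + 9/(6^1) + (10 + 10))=611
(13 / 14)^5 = 371293 / 537824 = 0.69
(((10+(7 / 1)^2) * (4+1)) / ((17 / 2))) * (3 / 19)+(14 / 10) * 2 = 13372 / 1615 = 8.28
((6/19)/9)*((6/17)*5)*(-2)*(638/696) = -110/969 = -0.11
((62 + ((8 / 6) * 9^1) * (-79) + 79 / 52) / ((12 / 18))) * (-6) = 413937 / 52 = 7960.33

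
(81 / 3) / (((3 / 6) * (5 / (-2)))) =-108 / 5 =-21.60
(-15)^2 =225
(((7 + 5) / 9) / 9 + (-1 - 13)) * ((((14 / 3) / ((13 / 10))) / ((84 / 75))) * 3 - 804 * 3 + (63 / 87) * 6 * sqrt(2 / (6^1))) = 11680394 / 351 - 5236 * sqrt(3) / 261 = 33242.73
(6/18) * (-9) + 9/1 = 6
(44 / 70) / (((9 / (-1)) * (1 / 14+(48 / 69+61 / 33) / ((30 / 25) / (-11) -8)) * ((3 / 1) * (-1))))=-112838 / 1174455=-0.10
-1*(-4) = 4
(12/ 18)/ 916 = 1/ 1374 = 0.00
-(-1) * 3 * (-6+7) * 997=2991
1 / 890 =0.00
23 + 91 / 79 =1908 / 79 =24.15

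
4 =4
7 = 7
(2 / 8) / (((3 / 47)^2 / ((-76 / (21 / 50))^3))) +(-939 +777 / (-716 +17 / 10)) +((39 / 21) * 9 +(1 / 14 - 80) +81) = -144303547313010419 / 396907938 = -363569315.44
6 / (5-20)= -2 / 5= -0.40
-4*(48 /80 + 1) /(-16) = 2 /5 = 0.40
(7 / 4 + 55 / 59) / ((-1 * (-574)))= 633 / 135464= 0.00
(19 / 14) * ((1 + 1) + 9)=209 / 14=14.93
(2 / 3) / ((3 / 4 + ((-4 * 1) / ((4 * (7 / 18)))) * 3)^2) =1568 / 114075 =0.01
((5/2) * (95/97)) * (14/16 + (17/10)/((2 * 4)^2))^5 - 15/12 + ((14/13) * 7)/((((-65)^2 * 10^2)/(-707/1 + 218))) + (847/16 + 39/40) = 495286502249917061899/9152961854832640000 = 54.11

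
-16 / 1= -16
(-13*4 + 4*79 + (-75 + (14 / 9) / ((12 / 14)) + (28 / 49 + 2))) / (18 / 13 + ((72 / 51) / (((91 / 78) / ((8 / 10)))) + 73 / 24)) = 323102000 / 9012663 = 35.85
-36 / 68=-0.53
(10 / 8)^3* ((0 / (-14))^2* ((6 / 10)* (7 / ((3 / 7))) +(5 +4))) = 0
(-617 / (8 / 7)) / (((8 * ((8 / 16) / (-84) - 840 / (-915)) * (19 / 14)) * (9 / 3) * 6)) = -3.03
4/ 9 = 0.44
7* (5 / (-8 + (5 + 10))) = 5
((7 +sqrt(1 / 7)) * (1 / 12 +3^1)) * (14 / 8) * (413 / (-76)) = -748769 / 3648 - 15281 * sqrt(7) / 3648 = -216.34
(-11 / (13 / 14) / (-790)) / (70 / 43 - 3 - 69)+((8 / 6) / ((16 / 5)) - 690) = -64290604991 / 93231060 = -689.58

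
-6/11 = -0.55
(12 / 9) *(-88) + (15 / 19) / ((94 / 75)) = -625297 / 5358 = -116.70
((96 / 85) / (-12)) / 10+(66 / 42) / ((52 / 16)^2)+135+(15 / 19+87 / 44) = 57964681923 / 420319900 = 137.91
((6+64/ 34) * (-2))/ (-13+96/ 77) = 20636/ 15385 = 1.34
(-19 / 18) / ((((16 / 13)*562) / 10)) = -1235 / 80928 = -0.02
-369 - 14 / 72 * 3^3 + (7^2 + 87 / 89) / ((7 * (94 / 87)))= -43059705 / 117124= -367.64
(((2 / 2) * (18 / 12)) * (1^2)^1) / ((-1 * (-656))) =3 / 1312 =0.00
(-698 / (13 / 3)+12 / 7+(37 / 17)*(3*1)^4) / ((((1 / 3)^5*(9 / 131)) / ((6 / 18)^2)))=10293849 / 1547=6654.07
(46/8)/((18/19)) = 437/72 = 6.07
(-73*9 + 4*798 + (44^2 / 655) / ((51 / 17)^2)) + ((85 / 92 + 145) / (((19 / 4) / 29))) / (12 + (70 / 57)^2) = 15479066971289 / 5950554480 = 2601.28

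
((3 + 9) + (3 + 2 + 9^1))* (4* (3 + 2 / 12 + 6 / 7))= 8788 / 21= 418.48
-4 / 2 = -2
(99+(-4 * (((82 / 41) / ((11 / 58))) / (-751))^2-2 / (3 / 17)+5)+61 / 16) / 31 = 316035940799 / 101547252048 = 3.11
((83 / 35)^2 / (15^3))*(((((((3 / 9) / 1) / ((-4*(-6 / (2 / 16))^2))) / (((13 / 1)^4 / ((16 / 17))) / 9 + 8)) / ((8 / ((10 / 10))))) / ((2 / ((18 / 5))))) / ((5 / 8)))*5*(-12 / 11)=6889 / 196744028250000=0.00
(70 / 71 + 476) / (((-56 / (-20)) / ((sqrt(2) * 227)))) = 2745565 * sqrt(2) / 71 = 54687.54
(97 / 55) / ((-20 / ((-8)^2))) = -1552 / 275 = -5.64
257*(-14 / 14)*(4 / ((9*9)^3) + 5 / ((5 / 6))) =-819483050 / 531441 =-1542.00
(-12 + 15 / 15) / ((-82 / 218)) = 1199 / 41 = 29.24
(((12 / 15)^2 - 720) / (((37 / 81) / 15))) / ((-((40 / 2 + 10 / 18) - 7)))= 19665504 / 11285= 1742.62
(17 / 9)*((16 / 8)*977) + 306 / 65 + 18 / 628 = 678849401 / 183690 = 3695.63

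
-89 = -89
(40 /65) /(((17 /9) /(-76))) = -5472 /221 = -24.76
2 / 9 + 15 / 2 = 139 / 18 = 7.72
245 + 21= 266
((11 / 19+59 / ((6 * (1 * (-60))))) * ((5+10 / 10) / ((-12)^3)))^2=8059921 / 3880584806400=0.00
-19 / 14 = -1.36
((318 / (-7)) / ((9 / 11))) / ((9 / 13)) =-15158 / 189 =-80.20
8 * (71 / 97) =568 / 97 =5.86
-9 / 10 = -0.90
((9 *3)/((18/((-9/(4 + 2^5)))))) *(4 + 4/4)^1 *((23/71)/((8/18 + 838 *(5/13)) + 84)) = -8073/5406224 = -0.00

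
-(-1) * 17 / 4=17 / 4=4.25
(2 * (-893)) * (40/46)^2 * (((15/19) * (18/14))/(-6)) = 846000/3703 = 228.46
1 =1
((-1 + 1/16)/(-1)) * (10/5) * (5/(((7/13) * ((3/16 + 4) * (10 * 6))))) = 0.07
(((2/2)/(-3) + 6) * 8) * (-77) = -10472/3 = -3490.67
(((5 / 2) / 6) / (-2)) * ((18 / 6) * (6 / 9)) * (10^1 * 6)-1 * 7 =-32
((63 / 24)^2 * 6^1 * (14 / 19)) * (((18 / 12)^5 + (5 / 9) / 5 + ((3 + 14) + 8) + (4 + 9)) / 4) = 13544727 / 38912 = 348.09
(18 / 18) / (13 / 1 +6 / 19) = 0.08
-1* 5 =-5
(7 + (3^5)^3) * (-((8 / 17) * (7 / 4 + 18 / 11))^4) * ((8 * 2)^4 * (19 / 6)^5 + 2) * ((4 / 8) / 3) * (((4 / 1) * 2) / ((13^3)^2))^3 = -13354553362781080780858212352 / 9113424726738566724177419365491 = -0.00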